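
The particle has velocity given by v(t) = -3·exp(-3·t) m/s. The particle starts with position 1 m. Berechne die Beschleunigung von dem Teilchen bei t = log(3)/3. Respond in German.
Um dies zu lösen, müssen wir 1 Ableitung unserer Gleichung für die Geschwindigkeit v(t) = -3·exp(-3·t) nehmen. Durch Ableiten von der Geschwindigkeit erhalten wir die Beschleunigung: a(t) = 9·exp(-3·t). Mit a(t) = 9·exp(-3·t) und Einsetzen von t = log(3)/3, finden wir a = 3.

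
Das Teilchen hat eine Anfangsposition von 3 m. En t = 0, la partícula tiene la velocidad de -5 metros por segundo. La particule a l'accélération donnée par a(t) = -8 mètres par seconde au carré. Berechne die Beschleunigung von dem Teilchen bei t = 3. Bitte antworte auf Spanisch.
De la ecuación de la aceleración a(t) = -8, sustituimos t = 3 para obtener a = -8.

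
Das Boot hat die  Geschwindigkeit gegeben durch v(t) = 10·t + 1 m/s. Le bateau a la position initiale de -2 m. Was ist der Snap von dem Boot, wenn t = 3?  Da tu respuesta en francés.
Nous devons dériver notre équation de la vitesse v(t) = 10·t + 1 3 fois. La dérivée de la vitesse donne l'accélération: a(t) = 10. En dérivant l'accélération, nous obtenons le jerk: j(t) = 0. En prenant d/dt de j(t), nous trouvons s(t) = 0. En utilisant s(t) = 0 et en substituant t = 3, nous trouvons s = 0.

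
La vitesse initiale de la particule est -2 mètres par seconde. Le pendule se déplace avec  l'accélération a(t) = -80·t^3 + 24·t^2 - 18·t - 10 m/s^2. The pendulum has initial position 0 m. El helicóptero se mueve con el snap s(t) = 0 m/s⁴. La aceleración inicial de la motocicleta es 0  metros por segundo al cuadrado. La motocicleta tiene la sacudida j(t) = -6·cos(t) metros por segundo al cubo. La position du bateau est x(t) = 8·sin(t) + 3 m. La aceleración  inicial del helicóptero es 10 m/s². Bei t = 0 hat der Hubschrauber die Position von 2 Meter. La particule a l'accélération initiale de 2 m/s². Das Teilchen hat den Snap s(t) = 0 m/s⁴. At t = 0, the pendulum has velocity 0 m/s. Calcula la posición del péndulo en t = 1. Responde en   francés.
En partant de l'accélération a(t) = -80·t^3 + 24·t^2 - 18·t - 10, nous prenons 2 intégrales. En prenant ∫a(t)dt et en appliquant v(0) = 0, nous trouvons v(t) = t·(-20·t^3 + 8·t^2 - 9·t - 10). L'intégrale de la vitesse est la position. En utilisant x(0) = 0, nous obtenons x(t) = -4·t^5 + 2·t^4 - 3·t^3 - 5·t^2. De l'équation de la position x(t) = -4·t^5 + 2·t^4 - 3·t^3 - 5·t^2, nous substituons t = 1 pour obtenir x = -10.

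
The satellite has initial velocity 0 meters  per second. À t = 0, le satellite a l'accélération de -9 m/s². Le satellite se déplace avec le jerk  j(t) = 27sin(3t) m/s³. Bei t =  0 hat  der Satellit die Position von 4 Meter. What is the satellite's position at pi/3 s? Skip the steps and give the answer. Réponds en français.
x(pi/3) = 2.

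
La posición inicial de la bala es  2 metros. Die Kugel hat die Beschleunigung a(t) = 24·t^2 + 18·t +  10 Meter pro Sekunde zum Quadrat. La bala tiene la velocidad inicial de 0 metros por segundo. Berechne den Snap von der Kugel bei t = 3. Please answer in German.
Ausgehend von der Beschleunigung a(t) = 24·t^2 + 18·t + 10, nehmen wir 2 Ableitungen. Mit d/dt von a(t) finden wir j(t) = 48·t + 18. Mit d/dt von j(t) finden wir s(t) = 48. Aus der Gleichung für den Snap s(t) = 48, setzen wir t = 3 ein und erhalten s = 48.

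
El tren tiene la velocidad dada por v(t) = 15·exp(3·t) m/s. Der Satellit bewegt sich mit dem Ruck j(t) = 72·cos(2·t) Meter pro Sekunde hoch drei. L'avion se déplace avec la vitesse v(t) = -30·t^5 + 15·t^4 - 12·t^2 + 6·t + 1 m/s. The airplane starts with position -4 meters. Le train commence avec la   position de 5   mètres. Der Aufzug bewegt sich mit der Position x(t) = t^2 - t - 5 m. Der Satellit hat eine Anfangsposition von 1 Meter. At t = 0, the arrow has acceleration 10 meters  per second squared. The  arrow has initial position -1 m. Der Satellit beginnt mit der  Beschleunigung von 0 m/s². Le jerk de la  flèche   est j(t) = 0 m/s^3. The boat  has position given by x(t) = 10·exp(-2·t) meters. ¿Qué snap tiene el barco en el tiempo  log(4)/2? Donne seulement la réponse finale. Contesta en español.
En t = log(4)/2, s = 40.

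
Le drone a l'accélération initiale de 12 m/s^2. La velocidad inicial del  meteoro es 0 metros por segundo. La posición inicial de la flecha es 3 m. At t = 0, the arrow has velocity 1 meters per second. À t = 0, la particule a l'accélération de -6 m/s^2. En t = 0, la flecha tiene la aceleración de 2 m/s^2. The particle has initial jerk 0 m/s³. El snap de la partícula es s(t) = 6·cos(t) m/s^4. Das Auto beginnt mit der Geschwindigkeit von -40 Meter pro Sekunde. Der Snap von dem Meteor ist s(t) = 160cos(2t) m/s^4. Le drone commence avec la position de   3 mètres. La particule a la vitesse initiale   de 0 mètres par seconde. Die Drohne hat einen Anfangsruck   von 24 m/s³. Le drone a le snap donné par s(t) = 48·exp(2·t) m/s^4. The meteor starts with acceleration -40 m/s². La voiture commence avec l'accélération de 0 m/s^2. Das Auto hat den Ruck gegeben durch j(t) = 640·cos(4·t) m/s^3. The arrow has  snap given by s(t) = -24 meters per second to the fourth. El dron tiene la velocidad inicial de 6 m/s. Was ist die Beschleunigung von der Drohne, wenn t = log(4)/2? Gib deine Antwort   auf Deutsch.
Wir müssen unsere Gleichung für den Snap s(t) = 48·exp(2·t) 2-mal integrieren. Das Integral von dem Snap, mit j(0) = 24, ergibt den Ruck: j(t) = 24·exp(2·t). Mit ∫j(t)dt und Anwendung von a(0) = 12, finden wir a(t) = 12·exp(2·t). Aus der Gleichung für die Beschleunigung a(t) = 12·exp(2·t), setzen wir t = log(4)/2 ein und erhalten a = 48.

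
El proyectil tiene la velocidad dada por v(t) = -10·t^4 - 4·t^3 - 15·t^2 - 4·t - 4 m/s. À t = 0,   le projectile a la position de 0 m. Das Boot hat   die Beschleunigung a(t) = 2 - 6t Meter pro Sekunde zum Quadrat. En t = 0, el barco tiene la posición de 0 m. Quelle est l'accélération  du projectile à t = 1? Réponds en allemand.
Um dies zu lösen, müssen wir 1 Ableitung unserer Gleichung für die Geschwindigkeit v(t) = -10·t^4 - 4·t^3 - 15·t^2 - 4·t - 4 nehmen. Durch Ableiten von der Geschwindigkeit erhalten wir die Beschleunigung: a(t) = -40·t^3 - 12·t^2 - 30·t - 4. Aus der Gleichung für die Beschleunigung a(t) = -40·t^3 - 12·t^2 - 30·t - 4, setzen wir t = 1 ein und erhalten a = -86.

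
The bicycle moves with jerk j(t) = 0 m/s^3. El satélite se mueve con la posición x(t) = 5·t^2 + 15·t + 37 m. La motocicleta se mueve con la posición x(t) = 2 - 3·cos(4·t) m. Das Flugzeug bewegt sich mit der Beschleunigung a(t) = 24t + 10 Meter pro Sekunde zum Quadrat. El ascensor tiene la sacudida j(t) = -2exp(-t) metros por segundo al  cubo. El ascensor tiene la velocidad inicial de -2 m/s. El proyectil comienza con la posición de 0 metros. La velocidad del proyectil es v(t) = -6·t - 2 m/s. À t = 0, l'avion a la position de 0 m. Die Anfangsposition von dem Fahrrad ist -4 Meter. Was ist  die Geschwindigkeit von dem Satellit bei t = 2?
Wir müssen unsere Gleichung für die Position x(t) = 5·t^2 + 15·t + 37 1-mal ableiten. Die Ableitung von der Position ergibt die Geschwindigkeit: v(t) = 10·t + 15. Mit v(t) = 10·t + 15 und Einsetzen von t = 2, finden wir v = 35.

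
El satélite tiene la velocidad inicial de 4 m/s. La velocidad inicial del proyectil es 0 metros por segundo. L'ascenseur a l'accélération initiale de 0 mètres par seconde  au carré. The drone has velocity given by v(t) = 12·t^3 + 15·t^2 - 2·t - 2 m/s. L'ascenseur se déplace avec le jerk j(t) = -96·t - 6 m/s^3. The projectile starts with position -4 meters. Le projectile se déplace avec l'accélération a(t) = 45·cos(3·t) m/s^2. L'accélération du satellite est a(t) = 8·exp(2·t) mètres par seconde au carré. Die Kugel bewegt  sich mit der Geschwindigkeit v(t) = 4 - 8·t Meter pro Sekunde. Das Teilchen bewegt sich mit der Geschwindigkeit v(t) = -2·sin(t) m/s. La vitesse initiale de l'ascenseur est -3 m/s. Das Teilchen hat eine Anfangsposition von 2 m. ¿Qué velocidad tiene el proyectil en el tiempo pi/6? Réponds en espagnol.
Para resolver esto, necesitamos tomar 1 antiderivada de nuestra ecuación de la aceleración a(t) = 45·cos(3·t). La integral de la aceleración es la velocidad. Usando v(0) = 0, obtenemos v(t) = 15·sin(3·t). De la ecuación de la velocidad v(t) = 15·sin(3·t), sustituimos t = pi/6 para obtener v = 15.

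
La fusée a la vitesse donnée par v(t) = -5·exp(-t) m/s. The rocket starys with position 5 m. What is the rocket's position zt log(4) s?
We must find the integral of our velocity equation v(t) = -5·exp(-t) 1 time. The antiderivative of velocity, with x(0) = 5, gives position: x(t) = 5·exp(-t). We have position x(t) = 5·exp(-t). Substituting t = log(4): x(log(4)) = 5/4.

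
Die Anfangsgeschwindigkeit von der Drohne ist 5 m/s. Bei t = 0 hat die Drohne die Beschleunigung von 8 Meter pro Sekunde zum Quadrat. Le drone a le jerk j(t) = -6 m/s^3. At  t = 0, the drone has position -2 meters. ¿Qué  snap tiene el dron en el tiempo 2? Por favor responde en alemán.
Um dies zu lösen, müssen wir 1 Ableitung unserer Gleichung für den Ruck j(t) = -6 nehmen. Die Ableitung von dem Ruck ergibt den Snap: s(t) = 0. Mit s(t) = 0 und Einsetzen von t = 2, finden wir s = 0.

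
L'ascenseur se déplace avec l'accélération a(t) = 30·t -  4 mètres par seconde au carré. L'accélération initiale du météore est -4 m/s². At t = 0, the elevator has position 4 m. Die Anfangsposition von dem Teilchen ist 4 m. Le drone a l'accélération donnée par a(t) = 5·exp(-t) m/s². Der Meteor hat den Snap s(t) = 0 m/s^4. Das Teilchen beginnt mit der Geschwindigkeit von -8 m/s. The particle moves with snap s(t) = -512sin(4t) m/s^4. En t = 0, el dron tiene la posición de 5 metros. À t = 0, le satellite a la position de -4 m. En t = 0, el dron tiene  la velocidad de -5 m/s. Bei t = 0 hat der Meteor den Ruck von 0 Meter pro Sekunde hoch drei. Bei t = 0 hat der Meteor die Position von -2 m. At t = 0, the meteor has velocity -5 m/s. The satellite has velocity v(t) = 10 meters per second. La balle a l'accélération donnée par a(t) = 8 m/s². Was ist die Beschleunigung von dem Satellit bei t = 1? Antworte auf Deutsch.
Wir müssen unsere Gleichung für die Geschwindigkeit v(t) = 10 1-mal ableiten. Mit d/dt von v(t) finden wir a(t) = 0. Aus der Gleichung für die Beschleunigung a(t) = 0, setzen wir t = 1 ein und erhalten a = 0.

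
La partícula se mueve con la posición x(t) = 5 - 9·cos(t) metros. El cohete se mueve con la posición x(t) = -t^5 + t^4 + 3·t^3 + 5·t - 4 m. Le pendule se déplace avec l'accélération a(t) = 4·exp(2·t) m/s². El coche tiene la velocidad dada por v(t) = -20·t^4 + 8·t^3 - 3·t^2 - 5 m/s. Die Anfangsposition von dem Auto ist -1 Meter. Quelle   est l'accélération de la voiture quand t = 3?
Pour résoudre ceci, nous devons prendre 1 dérivée de notre équation de la vitesse v(t) = -20·t^4 + 8·t^3 - 3·t^2 - 5. En dérivant la vitesse, nous obtenons l'accélération: a(t) = -80·t^3 + 24·t^2 - 6·t. De l'équation de l'accélération a(t) = -80·t^3 + 24·t^2 - 6·t, nous substituons t = 3 pour obtenir a = -1962.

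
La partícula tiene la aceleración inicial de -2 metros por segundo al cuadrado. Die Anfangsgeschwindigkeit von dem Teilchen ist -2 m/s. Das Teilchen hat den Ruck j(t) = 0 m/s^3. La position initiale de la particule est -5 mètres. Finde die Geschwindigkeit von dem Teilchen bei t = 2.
Um dies zu lösen, müssen wir 2 Integrale unserer Gleichung für den Ruck j(t) = 0 finden. Das Integral von dem Ruck, mit a(0) = -2, ergibt die Beschleunigung: a(t) = -2. Das Integral von der Beschleunigung, mit v(0) = -2, ergibt die Geschwindigkeit: v(t) = -2·t - 2. Aus der Gleichung für die Geschwindigkeit v(t) = -2·t - 2, setzen wir t = 2 ein und erhalten v = -6.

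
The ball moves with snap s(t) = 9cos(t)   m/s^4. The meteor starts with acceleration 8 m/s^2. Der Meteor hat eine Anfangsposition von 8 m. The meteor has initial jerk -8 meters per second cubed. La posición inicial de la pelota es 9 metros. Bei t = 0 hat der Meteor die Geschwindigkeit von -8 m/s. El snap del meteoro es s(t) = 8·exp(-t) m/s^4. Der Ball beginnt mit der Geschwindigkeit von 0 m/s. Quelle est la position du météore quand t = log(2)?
Nous devons intégrer notre équation du snap s(t) = 8·exp(-t) 4 fois. En prenant ∫s(t)dt et en appliquant j(0) = -8, nous trouvons j(t) = -8·exp(-t). En intégrant le jerk et en utilisant la condition initiale a(0) = 8, nous obtenons a(t) = 8·exp(-t). En prenant ∫a(t)dt et en appliquant v(0) = -8, nous trouvons v(t) = -8·exp(-t). La primitive de la vitesse, avec x(0) = 8, donne la position: x(t) = 8·exp(-t). De l'équation de la position x(t) = 8·exp(-t), nous substituons t = log(2) pour obtenir x = 4.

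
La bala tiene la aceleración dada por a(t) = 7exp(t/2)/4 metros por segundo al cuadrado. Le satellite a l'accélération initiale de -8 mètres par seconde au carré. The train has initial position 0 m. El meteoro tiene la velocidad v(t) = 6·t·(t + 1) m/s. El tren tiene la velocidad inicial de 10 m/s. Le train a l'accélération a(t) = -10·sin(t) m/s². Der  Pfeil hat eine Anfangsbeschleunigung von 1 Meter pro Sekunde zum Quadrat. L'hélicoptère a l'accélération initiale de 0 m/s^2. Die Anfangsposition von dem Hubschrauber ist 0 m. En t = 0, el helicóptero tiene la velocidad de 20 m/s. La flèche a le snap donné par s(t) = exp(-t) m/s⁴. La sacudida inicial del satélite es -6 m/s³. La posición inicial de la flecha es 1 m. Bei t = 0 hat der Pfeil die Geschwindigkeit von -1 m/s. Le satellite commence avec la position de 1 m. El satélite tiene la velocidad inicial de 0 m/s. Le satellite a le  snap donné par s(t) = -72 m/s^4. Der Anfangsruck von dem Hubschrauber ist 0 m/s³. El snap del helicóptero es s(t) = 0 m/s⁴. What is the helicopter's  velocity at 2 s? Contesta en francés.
Pour résoudre ceci, nous devons prendre 3 intégrales de notre équation du snap s(t) = 0. En intégrant le snap et en utilisant la condition initiale j(0) = 0, nous obtenons j(t) = 0. En intégrant le jerk et en utilisant la condition initiale a(0) = 0, nous obtenons a(t) = 0. En intégrant l'accélération et en utilisant la condition initiale v(0) = 20, nous obtenons v(t) = 20. De l'équation de la vitesse v(t) = 20, nous substituons t = 2 pour obtenir v = 20.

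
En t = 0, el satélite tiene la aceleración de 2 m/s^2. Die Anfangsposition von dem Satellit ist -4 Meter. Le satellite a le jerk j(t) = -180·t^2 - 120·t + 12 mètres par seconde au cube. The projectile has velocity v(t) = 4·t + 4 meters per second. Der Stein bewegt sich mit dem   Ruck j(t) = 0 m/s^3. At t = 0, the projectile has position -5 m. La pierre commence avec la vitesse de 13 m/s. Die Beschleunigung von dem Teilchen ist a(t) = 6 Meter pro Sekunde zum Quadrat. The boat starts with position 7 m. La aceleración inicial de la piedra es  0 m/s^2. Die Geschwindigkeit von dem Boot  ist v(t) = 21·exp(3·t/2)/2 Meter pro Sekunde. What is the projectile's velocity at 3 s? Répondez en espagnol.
De la ecuación de la velocidad v(t) = 4·t + 4, sustituimos t = 3 para obtener v = 16.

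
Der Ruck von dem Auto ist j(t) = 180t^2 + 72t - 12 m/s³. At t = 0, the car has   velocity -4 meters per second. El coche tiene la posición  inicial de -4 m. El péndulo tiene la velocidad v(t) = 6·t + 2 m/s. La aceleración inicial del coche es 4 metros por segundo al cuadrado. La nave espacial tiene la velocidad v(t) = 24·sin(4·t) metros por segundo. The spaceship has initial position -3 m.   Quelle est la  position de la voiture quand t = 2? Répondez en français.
Nous devons intégrer notre équation du jerk j(t) = 180·t^2 + 72·t - 12 3 fois. L'intégrale du jerk, avec a(0) = 4, donne l'accélération: a(t) = 60·t^3 + 36·t^2 - 12·t + 4. En intégrant l'accélération et en utilisant la condition initiale v(0) = -4, nous obtenons v(t) = 15·t^4 + 12·t^3 - 6·t^2 + 4·t - 4. L'intégrale de la vitesse, avec x(0) = -4, donne la position: x(t) = 3·t^5 + 3·t^4 - 2·t^3 + 2·t^2 - 4·t - 4. Nous avons la position x(t) = 3·t^5 + 3·t^4 - 2·t^3 + 2·t^2 - 4·t - 4. En substituant t = 2: x(2) = 124.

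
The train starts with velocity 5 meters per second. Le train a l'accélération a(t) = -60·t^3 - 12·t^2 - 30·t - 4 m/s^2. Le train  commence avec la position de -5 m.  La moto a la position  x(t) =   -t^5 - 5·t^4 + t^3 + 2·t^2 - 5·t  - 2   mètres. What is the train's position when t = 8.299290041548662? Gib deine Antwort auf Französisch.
En partant de l'accélération a(t) = -60·t^3 - 12·t^2 - 30·t - 4, nous prenons 2 intégrales. En prenant ∫a(t)dt et en appliquant v(0) = 5, nous trouvons v(t) = -15·t^4 - 4·t^3 - 15·t^2 - 4·t + 5. La primitive de la vitesse est la position. En utilisant x(0) = -5, nous obtenons x(t) = -3·t^5 - t^4 - 5·t^3 - 2·t^2 + 5·t - 5. De l'équation de la position x(t) = -3·t^5 - t^4 - 5·t^3 - 2·t^2 + 5·t - 5, nous substituons t = 8.299290041548662 pour obtenir x = -125824.357716905.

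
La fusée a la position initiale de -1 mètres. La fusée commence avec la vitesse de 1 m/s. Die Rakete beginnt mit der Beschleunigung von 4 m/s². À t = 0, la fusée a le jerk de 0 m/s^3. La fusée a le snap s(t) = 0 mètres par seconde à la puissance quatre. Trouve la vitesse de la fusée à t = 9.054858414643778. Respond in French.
En partant du snap s(t) = 0, nous prenons 3 primitives. La primitive du snap, avec j(0) = 0, donne le jerk: j(t) = 0. En prenant ∫j(t)dt et en appliquant a(0) = 4, nous trouvons a(t) = 4. La primitive de l'accélération est la vitesse. En utilisant v(0) = 1, nous obtenons v(t) = 4·t + 1. De l'équation de la vitesse v(t) = 4·t + 1, nous substituons t = 9.054858414643778 pour obtenir v = 37.2194336585751.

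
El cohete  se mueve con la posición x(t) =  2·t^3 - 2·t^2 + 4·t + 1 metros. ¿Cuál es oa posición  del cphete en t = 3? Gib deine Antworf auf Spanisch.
De la ecuación de la posición x(t) = 2·t^3 - 2·t^2 + 4·t + 1, sustituimos t = 3 para obtener x = 49.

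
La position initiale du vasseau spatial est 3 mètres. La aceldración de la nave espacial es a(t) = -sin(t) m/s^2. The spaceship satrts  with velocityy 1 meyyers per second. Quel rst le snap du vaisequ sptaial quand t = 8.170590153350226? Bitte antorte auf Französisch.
Nous devons dériver notre équation de l'accélération a(t) = -sin(t) 2 fois. En dérivant l'accélération, nous obtenons le jerk: j(t) = -cos(t). La dérivée du jerk donne le snap: s(t) = sin(t). En utilisant s(t) = sin(t) et en substituant t = 8.170590153350226, nous trouvons s = 0.950296803318147.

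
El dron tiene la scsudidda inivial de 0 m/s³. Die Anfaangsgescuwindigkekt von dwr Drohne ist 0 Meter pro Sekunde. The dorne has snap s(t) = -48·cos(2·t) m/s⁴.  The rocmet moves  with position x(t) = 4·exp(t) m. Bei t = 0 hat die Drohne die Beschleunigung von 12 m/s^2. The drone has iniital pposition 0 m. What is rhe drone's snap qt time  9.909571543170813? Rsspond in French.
Nous avons le snap s(t) = -48·cos(2·t). En substituant t = 9.909571543170813: s(9.909571543170813) = -27.1507211920292.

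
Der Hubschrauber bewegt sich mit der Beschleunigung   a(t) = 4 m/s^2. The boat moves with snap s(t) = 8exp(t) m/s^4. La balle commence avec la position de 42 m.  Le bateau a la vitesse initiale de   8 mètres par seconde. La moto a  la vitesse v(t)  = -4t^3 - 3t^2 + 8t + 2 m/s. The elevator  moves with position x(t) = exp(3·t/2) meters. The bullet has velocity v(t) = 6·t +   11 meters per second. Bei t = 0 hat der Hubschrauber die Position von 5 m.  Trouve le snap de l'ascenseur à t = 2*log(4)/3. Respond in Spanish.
Partiendo de la posición x(t) = exp(3·t/2), tomamos 4 derivadas. Derivando la posición, obtenemos la velocidad: v(t) = 3·exp(3·t/2)/2. Derivando la velocidad, obtenemos la aceleración: a(t) = 9·exp(3·t/2)/4. Tomando d/dt de a(t), encontramos j(t) = 27·exp(3·t/2)/8. Derivando la sacudida, obtenemos el snap: s(t) = 81·exp(3·t/2)/16. Usando s(t) = 81·exp(3·t/2)/16 y sustituyendo t = 2*log(4)/3, encontramos s = 81/4.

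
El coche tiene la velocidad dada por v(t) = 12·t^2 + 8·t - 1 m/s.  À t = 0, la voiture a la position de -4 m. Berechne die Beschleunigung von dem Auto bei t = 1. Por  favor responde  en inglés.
To solve this, we need to take 1 derivative of our velocity equation v(t) = 12·t^2 + 8·t - 1. Taking d/dt of v(t), we find a(t) = 24·t + 8. We have acceleration a(t) = 24·t + 8. Substituting t = 1: a(1) = 32.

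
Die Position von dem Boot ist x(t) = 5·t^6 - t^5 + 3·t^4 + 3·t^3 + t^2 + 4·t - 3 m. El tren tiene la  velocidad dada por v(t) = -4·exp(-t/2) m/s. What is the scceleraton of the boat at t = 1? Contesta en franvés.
Pour résoudre ceci, nous devons prendre 2 dérivées de notre équation de la position x(t) = 5·t^6 - t^5 + 3·t^4 + 3·t^3 + t^2 + 4·t - 3. En dérivant la position, nous obtenons la vitesse: v(t) = 30·t^5 - 5·t^4 + 12·t^3 + 9·t^2 + 2·t + 4. La dérivée de la vitesse donne l'accélération: a(t) = 150·t^4 - 20·t^3 + 36·t^2 + 18·t + 2. En utilisant a(t) = 150·t^4 - 20·t^3 + 36·t^2 + 18·t + 2 et en substituant t = 1, nous trouvons a = 186.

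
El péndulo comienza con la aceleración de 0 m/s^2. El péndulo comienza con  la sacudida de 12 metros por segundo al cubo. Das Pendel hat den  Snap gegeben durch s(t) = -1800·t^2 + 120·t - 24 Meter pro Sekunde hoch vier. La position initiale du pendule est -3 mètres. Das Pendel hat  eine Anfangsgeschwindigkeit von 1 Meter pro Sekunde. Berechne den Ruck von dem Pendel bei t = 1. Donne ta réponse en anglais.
To find the answer, we compute 1 antiderivative of s(t) = -1800·t^2 + 120·t - 24. Finding the integral of s(t) and using j(0) = 12: j(t) = -600·t^3 + 60·t^2 - 24·t + 12. From the given jerk equation j(t) = -600·t^3 + 60·t^2 - 24·t + 12, we substitute t = 1 to get j = -552.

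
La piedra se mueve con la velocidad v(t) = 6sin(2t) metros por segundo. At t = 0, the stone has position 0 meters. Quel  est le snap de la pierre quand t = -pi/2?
Pour résoudre ceci, nous devons prendre 3 dérivées de notre équation de la vitesse v(t) = 6·sin(2·t). La dérivée de la vitesse donne l'accélération: a(t) = 12·cos(2·t). En dérivant l'accélération, nous obtenons le jerk: j(t) = -24·sin(2·t). La dérivée du jerk donne le snap: s(t) = -48·cos(2·t). Nous avons le snap s(t) = -48·cos(2·t). En substituant t = -pi/2: s(-pi/2) = 48.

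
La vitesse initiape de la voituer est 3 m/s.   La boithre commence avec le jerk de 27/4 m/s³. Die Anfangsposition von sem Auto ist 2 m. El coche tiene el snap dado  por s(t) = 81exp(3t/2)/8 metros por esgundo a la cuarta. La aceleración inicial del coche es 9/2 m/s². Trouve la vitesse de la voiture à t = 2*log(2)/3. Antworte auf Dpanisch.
Partiendo del snap s(t) = 81·exp(3·t/2)/8, tomamos 3 integrales. La integral del snap, con j(0) = 27/4, da la sacudida: j(t) = 27·exp(3·t/2)/4. Integrando la sacudida y usando la condición inicial a(0) = 9/2, obtenemos a(t) = 9·exp(3·t/2)/2. Integrando la aceleración y usando la condición inicial v(0) = 3, obtenemos v(t) = 3·exp(3·t/2). Tenemos la velocidad v(t) = 3·exp(3·t/2). Sustituyendo t = 2*log(2)/3: v(2*log(2)/3) = 6.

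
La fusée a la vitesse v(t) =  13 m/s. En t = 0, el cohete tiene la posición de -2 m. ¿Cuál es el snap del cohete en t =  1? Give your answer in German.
Wir müssen unsere Gleichung für die Geschwindigkeit v(t) = 13 3-mal ableiten. Mit d/dt von v(t) finden wir a(t) = 0. Mit d/dt von a(t) finden wir j(t) = 0. Durch Ableiten von dem Ruck erhalten wir den Snap: s(t) = 0. Mit s(t) = 0 und Einsetzen von t = 1, finden wir s = 0.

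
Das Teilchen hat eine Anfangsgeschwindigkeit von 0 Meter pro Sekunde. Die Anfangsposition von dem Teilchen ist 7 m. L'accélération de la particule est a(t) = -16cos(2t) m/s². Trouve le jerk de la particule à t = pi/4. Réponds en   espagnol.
Para resolver esto, necesitamos tomar 1 derivada de nuestra ecuación de la aceleración a(t) = -16·cos(2·t). Derivando la aceleración, obtenemos la sacudida: j(t) = 32·sin(2·t). Tenemos la sacudida j(t) = 32·sin(2·t). Sustituyendo t = pi/4: j(pi/4) = 32.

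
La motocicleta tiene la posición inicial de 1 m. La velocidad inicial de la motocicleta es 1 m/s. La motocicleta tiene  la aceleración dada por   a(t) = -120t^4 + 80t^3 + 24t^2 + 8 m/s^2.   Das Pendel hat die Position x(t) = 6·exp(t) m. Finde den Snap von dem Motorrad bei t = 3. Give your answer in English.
To solve this, we need to take 2 derivatives of our acceleration equation a(t) = -120·t^4 + 80·t^3 + 24·t^2 + 8. The derivative of acceleration gives jerk: j(t) = -480·t^3 + 240·t^2 + 48·t. Taking d/dt of j(t), we find s(t) = -1440·t^2 + 480·t + 48. Using s(t) = -1440·t^2 + 480·t + 48 and substituting t = 3, we find s = -11472.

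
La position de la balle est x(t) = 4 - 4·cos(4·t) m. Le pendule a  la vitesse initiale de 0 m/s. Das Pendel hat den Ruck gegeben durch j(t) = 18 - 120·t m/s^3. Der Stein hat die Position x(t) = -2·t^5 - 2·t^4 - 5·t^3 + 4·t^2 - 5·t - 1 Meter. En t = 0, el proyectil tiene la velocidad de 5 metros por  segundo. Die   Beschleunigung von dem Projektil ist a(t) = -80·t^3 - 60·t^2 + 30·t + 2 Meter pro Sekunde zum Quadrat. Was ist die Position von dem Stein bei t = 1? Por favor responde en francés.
Nous avons la position x(t) = -2·t^5 - 2·t^4 - 5·t^3 + 4·t^2 - 5·t - 1. En substituant t = 1: x(1) = -11.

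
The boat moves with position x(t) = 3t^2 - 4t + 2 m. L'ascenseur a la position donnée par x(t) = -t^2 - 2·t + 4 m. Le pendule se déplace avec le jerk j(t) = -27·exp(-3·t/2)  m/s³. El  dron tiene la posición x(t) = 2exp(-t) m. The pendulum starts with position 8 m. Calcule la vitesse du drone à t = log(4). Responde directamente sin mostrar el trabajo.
À t = log(4), v = -1/2.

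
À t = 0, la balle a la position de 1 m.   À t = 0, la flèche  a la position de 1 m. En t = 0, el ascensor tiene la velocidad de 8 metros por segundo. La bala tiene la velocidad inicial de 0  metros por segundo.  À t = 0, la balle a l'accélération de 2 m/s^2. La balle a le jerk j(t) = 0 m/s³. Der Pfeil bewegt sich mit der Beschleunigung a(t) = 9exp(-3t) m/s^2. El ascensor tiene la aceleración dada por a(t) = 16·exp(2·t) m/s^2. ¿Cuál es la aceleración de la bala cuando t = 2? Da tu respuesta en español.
Para resolver esto, necesitamos tomar 1 integral de nuestra ecuación de la sacudida j(t) = 0. La antiderivada de la sacudida es la aceleración. Usando a(0) = 2, obtenemos a(t) = 2. Usando a(t) = 2 y sustituyendo t = 2, encontramos a = 2.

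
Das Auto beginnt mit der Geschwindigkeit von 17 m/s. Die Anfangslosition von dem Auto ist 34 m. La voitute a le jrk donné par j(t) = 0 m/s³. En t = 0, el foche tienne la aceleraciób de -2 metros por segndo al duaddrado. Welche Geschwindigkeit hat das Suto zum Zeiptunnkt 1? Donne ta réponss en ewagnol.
Necesitamos integrar nuestra ecuación de la sacudida j(t) = 0 2 veces. La integral de la sacudida, con a(0) = -2, da la aceleración: a(t) = -2. La integral de la aceleración, con v(0) = 17, da la velocidad: v(t) = 17 - 2·t. Usando v(t) = 17 - 2·t y sustituyendo t = 1, encontramos v = 15.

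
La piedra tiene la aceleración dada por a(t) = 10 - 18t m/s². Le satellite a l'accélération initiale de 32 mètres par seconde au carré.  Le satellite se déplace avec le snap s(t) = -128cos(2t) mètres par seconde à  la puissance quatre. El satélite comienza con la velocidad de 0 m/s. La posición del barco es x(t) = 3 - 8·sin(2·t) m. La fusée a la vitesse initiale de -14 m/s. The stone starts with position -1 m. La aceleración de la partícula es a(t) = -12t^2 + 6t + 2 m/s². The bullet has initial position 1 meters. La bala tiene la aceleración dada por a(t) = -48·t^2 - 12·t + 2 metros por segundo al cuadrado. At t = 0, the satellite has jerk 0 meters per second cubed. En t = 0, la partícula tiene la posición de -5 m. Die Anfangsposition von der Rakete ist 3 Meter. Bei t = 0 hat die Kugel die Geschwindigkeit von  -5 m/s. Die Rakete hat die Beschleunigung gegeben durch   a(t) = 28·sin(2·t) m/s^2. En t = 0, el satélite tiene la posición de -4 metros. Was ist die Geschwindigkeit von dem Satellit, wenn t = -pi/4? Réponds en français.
Pour résoudre ceci, nous devons prendre 3 primitives de notre équation du snap s(t) = -128·cos(2·t). La primitive du snap est le jerk. En utilisant j(0) = 0, nous obtenons j(t) = -64·sin(2·t). L'intégrale du jerk, avec a(0) = 32, donne l'accélération: a(t) = 32·cos(2·t). En prenant ∫a(t)dt et en appliquant v(0) = 0, nous trouvons v(t) = 16·sin(2·t). De l'équation de la vitesse v(t) = 16·sin(2·t), nous substituons t = -pi/4 pour obtenir v = -16.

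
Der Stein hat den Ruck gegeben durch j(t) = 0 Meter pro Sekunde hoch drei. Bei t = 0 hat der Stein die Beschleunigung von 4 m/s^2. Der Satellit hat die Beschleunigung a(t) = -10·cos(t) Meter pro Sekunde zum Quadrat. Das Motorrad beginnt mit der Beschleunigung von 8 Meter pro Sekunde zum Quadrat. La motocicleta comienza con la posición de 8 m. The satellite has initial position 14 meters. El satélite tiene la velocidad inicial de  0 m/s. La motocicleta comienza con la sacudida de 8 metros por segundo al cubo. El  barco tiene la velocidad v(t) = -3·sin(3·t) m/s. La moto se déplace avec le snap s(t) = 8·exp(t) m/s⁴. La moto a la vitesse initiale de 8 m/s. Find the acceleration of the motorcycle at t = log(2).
We need to integrate our snap equation s(t) = 8·exp(t) 2 times. Integrating snap and using the initial condition j(0) = 8, we get j(t) = 8·exp(t). Integrating jerk and using the initial condition a(0) = 8, we get a(t) = 8·exp(t). We have acceleration a(t) = 8·exp(t). Substituting t = log(2): a(log(2)) = 16.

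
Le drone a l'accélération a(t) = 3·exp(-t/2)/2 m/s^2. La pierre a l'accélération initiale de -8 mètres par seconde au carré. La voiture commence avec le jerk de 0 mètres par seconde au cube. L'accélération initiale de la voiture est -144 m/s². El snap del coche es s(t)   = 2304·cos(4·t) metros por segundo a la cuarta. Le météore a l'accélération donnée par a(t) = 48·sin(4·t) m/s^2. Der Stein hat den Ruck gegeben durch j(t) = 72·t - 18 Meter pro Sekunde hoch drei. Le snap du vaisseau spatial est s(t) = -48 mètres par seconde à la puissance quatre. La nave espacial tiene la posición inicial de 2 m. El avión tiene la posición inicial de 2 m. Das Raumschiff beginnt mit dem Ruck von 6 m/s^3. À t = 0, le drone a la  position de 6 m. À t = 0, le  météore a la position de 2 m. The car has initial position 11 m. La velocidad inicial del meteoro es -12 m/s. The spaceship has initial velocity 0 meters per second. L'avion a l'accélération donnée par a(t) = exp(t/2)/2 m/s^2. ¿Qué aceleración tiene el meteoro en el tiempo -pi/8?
De la ecuación de la aceleración a(t) = 48·sin(4·t), sustituimos t = -pi/8 para obtener a = -48.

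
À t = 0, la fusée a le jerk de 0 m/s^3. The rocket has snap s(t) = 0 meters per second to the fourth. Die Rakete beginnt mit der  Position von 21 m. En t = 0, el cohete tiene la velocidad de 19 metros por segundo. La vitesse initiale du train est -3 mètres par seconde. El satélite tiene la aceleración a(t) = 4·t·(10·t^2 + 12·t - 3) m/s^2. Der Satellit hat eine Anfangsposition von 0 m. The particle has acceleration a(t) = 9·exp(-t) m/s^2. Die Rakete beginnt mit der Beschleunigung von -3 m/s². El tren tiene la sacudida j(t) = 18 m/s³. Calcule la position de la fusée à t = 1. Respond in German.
Ausgehend von dem Snap s(t) = 0, nehmen wir 4 Stammfunktionen. Das Integral von dem Snap, mit j(0) = 0, ergibt den Ruck: j(t) = 0. Mit ∫j(t)dt und Anwendung von a(0) = -3, finden wir a(t) = -3. Durch Integration von der Beschleunigung und Verwendung der Anfangsbedingung v(0) = 19, erhalten wir v(t) = 19 - 3·t. Durch Integration von der Geschwindigkeit und Verwendung der Anfangsbedingung x(0) = 21, erhalten wir x(t) = -3·t^2/2 + 19·t + 21. Aus der Gleichung für die Position x(t) = -3·t^2/2 + 19·t + 21, setzen wir t = 1 ein und erhalten x = 77/2.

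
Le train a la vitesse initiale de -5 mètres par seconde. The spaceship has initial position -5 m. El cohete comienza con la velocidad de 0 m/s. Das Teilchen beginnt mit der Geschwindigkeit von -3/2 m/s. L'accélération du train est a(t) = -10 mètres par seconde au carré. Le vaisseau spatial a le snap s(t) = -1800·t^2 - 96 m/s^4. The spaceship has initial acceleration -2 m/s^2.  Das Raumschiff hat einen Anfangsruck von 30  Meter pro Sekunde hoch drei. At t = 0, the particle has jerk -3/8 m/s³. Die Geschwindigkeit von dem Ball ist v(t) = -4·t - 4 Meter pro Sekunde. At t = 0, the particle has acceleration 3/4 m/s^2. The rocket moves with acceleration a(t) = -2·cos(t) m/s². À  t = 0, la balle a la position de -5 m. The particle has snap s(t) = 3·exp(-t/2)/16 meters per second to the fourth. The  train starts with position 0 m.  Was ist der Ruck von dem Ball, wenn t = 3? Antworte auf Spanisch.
Debemos derivar nuestra ecuación de la velocidad v(t) = -4·t - 4 2 veces. La derivada de la velocidad da la aceleración: a(t) = -4. Derivando la aceleración, obtenemos la sacudida: j(t) = 0. Tenemos la sacudida j(t) = 0. Sustituyendo t = 3: j(3) = 0.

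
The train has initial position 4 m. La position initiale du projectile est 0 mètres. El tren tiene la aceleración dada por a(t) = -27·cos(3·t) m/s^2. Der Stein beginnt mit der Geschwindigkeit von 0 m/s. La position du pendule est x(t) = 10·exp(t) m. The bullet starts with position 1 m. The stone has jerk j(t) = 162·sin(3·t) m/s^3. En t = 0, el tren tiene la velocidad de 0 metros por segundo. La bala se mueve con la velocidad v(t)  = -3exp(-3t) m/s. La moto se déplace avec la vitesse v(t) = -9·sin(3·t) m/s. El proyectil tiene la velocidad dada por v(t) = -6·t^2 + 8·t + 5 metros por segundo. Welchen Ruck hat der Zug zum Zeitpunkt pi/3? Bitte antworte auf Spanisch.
Debemos derivar nuestra ecuación de la aceleración a(t) = -27·cos(3·t) 1 vez. La derivada de la aceleración da la sacudida: j(t) = 81·sin(3·t). Usando j(t) = 81·sin(3·t) y sustituyendo t = pi/3, encontramos j = 0.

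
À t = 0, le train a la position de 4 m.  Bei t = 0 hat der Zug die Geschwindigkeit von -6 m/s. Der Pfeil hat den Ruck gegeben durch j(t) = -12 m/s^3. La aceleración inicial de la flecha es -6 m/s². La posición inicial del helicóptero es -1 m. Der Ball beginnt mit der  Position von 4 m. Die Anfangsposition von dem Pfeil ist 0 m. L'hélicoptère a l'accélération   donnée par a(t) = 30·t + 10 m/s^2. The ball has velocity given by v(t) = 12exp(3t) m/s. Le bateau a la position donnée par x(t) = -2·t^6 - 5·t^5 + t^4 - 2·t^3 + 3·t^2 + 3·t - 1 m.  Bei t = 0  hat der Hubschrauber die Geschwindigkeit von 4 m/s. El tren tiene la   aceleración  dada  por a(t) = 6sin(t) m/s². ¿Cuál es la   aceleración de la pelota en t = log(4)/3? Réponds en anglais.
Starting from velocity v(t) = 12·exp(3·t), we take 1 derivative. Differentiating velocity, we get acceleration: a(t) = 36·exp(3·t). We have acceleration a(t) = 36·exp(3·t). Substituting t = log(4)/3: a(log(4)/3) = 144.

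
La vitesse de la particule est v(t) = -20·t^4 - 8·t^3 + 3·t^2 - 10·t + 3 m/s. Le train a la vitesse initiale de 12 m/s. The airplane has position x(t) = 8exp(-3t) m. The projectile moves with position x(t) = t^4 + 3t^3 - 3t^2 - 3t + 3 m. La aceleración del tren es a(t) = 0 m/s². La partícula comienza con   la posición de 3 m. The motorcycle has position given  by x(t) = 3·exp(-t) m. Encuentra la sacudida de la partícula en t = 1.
Debemos derivar nuestra ecuación de la velocidad v(t) = -20·t^4 - 8·t^3 + 3·t^2 - 10·t + 3 2 veces. La derivada de la velocidad da la aceleración: a(t) = -80·t^3 - 24·t^2 + 6·t - 10. Derivando la aceleración, obtenemos la sacudida: j(t) = -240·t^2 - 48·t + 6. De la ecuación de la sacudida j(t) = -240·t^2 - 48·t + 6, sustituimos t = 1 para obtener j = -282.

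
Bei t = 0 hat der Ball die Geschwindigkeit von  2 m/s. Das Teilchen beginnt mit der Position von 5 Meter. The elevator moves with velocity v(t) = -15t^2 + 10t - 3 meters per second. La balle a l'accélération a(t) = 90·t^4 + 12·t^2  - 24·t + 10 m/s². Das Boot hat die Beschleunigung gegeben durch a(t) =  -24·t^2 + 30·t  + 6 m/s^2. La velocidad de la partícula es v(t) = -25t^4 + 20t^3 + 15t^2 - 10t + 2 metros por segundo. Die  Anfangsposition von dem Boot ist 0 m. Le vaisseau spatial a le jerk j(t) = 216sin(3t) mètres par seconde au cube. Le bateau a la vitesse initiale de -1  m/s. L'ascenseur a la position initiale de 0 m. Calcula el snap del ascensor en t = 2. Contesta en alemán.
Um dies zu lösen, müssen wir 3 Ableitungen unserer Gleichung für die Geschwindigkeit v(t) = -15·t^2 + 10·t - 3 nehmen. Durch Ableiten von der Geschwindigkeit erhalten wir die Beschleunigung: a(t) = 10 - 30·t. Mit d/dt von a(t) finden wir j(t) = -30. Die Ableitung von dem Ruck ergibt den Snap: s(t) = 0. Mit s(t) = 0 und Einsetzen von t = 2, finden wir s = 0.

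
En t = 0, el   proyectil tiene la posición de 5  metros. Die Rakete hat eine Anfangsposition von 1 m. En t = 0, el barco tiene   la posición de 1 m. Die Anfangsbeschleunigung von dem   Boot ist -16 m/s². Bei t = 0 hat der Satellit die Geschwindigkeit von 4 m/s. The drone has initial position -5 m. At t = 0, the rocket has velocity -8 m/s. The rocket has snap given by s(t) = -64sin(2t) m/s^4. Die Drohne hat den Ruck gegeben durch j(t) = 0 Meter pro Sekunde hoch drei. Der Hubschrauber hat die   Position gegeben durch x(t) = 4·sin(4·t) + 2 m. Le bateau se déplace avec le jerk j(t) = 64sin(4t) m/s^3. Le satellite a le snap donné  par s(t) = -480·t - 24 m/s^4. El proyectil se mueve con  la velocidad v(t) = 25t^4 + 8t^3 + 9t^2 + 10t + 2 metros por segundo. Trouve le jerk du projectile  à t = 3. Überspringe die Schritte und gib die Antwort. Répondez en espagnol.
En t = 3, j = 2862.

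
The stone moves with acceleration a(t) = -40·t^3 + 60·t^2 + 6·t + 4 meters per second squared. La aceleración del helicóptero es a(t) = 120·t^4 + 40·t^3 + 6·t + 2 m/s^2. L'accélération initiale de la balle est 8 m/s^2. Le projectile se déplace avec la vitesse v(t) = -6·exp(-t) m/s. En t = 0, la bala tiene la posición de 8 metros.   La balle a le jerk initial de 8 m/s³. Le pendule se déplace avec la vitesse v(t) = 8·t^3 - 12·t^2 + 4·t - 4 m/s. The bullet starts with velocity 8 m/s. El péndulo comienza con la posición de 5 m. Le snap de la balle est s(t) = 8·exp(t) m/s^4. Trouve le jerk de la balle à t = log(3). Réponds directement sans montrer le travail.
La réponse est 24.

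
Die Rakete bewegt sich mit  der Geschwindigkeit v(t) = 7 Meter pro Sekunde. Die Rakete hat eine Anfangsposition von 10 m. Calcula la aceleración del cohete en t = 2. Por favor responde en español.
Para resolver esto, necesitamos tomar 1 derivada de nuestra ecuación de la velocidad v(t) = 7. La derivada de la velocidad da la aceleración: a(t) = 0. Tenemos la aceleración a(t) = 0. Sustituyendo t = 2: a(2) = 0.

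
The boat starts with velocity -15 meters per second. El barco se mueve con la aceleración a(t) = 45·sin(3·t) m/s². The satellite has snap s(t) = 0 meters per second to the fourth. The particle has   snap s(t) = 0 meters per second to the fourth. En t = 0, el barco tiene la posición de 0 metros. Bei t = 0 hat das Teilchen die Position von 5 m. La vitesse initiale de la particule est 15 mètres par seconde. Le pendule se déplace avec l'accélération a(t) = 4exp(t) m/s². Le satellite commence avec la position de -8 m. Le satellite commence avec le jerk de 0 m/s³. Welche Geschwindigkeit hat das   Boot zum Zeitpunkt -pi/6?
Um dies zu lösen, müssen wir 1 Integral unserer Gleichung für die Beschleunigung a(t) = 45·sin(3·t) finden. Die Stammfunktion von der Beschleunigung ist die Geschwindigkeit. Mit v(0) = -15 erhalten wir v(t) = -15·cos(3·t). Mit v(t) = -15·cos(3·t) und Einsetzen von t = -pi/6, finden wir v = 0.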